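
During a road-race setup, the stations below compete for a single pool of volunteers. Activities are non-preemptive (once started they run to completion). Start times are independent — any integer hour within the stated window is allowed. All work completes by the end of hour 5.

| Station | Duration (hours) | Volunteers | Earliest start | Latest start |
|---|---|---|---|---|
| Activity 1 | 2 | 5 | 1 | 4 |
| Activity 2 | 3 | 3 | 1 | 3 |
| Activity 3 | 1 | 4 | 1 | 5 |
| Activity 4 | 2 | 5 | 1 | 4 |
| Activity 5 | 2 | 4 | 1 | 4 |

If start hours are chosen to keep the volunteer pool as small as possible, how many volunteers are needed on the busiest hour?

9

Early-start (Activity 1@1, Activity 2@1, Activity 3@1, Activity 4@1, Activity 5@1) gives peak 21: h1:21  h2:17  h3:3  h4:0  h5:0.
Shift Activity 3→3, Activity 4→4, Activity 5→4.
Schedule Activity 1@1, Activity 2@1, Activity 3@3, Activity 4@4, Activity 5@4: h1:8  h2:8  h3:7  h4:9  h5:9 — peak 9.
Total volunteer-hours = 41 over 5 hours ⇒ peak ≥ ⌈41/5⌉ = 9, so 9 is optimal.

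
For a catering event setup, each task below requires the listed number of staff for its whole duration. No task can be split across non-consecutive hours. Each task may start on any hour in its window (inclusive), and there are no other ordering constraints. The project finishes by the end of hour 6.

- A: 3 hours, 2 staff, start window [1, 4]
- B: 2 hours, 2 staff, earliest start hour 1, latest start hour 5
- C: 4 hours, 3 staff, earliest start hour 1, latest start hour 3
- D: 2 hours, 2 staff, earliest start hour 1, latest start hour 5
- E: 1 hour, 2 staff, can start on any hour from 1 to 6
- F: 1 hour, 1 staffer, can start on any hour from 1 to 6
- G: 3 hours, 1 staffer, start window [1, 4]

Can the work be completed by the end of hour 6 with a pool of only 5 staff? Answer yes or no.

Total staffer-hours = 32; over 6 hours the average is 32/6 > 5, so some hour must exceed 5.

no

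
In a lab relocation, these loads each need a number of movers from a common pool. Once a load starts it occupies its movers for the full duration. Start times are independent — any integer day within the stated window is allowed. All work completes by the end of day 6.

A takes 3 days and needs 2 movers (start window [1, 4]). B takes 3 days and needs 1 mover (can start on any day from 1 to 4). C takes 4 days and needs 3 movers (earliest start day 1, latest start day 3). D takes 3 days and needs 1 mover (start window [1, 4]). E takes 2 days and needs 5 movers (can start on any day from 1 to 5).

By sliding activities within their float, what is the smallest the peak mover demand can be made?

Early-start (A@1, B@1, C@1, D@1, E@1) gives peak 12: d1:12  d2:12  d3:7  d4:3  d5:0  d6:0.
Shift D→4, E→5.
Schedule A@1, B@1, C@1, D@4, E@5: d1:6  d2:6  d3:6  d4:4  d5:6  d6:6 — peak 6.
Total mover-days = 34 over 6 days ⇒ peak ≥ ⌈34/6⌉ = 6, so 6 is optimal.

6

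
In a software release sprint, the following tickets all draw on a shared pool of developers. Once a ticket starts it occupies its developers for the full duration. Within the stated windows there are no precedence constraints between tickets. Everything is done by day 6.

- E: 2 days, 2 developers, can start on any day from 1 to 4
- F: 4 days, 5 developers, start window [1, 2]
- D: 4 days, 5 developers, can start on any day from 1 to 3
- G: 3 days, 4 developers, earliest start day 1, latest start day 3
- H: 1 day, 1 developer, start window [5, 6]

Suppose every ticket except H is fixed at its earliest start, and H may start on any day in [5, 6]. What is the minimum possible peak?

H@5: d1:16  d2:16  d3:14  d4:10  d5:1  d6:0 → peak 16
H@6: d1:16  d2:16  d3:14  d4:10  d5:0  d6:1 → peak 16
Best is H@5, peak 16.

16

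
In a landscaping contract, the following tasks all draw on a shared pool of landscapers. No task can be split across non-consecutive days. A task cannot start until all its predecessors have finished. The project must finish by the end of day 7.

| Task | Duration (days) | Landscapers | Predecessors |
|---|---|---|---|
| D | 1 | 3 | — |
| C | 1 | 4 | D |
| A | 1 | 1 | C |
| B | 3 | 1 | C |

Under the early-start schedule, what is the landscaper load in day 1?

At early start, day 1 has: D.
Demand: 3 = 3.

3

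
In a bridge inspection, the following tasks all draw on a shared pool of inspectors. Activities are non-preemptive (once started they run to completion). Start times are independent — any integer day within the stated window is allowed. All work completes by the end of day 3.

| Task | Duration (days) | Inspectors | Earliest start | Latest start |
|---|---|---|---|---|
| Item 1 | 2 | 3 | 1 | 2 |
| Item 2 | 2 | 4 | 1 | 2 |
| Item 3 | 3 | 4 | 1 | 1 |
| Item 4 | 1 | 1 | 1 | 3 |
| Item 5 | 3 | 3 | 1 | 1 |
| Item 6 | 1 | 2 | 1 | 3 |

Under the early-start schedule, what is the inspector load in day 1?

At early start, day 1 has: Item 1, Item 2, Item 3, Item 4, Item 5, Item 6.
Demand: 3 + 4 + 4 + 1 + 3 + 2 = 17.

17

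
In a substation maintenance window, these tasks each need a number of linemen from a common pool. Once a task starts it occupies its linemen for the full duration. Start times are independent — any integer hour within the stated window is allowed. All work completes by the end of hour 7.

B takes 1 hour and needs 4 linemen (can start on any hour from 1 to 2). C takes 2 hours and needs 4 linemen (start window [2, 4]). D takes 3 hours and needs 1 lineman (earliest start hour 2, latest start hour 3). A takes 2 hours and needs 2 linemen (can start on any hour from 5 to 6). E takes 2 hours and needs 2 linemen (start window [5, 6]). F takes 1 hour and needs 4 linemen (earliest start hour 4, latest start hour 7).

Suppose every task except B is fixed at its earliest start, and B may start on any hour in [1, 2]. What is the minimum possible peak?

5

B@1: h1:4  h2:5  h3:5  h4:5  h5:4  h6:4  h7:0 → peak 5
B@2: h1:0  h2:9  h3:5  h4:5  h5:4  h6:4  h7:0 → peak 9
Best is B@1, peak 5.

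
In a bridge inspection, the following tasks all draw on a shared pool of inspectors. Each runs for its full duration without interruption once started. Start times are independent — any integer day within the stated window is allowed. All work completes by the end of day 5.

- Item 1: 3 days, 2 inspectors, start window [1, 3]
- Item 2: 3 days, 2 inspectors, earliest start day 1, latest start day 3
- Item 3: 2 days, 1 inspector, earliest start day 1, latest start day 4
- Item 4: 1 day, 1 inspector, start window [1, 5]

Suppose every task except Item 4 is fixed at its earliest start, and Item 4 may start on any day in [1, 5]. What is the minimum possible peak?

5

Item 4@1: d1:6  d2:5  d3:4  d4:0  d5:0 → peak 6
Item 4@2: d1:5  d2:6  d3:4  d4:0  d5:0 → peak 6
Item 4@3: d1:5  d2:5  d3:5  d4:0  d5:0 → peak 5
Item 4@4: d1:5  d2:5  d3:4  d4:1  d5:0 → peak 5
Item 4@5: d1:5  d2:5  d3:4  d4:0  d5:1 → peak 5
Best is Item 4@3, peak 5.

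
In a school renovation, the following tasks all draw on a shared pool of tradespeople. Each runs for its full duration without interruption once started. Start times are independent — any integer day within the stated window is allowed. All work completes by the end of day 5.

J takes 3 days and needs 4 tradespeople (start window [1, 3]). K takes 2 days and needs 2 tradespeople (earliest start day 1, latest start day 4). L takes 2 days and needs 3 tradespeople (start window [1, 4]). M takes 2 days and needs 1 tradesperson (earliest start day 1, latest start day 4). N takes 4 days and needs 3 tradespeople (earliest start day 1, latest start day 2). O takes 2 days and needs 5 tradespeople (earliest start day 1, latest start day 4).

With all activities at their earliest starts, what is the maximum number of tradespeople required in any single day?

Early-start schedule: J@1, K@1, L@1, M@1, N@1, O@1.
Load per day: day 1: 18, day 2: 18, day 3: 7, day 4: 3, day 5: 0.
Peak is 18.

18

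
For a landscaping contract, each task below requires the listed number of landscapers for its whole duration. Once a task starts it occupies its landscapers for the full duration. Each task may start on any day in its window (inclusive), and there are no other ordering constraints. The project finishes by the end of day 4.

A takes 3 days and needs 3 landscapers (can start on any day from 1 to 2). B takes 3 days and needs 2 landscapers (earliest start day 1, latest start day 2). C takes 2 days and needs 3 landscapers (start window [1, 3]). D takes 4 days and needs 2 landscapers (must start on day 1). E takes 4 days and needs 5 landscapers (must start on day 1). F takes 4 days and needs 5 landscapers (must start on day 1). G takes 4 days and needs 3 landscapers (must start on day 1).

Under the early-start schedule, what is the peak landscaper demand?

23

Early-start schedule: A@1, B@1, C@1, D@1, E@1, F@1, G@1.
Load per day: day 1: 23, day 2: 23, day 3: 20, day 4: 15.
Peak is 23.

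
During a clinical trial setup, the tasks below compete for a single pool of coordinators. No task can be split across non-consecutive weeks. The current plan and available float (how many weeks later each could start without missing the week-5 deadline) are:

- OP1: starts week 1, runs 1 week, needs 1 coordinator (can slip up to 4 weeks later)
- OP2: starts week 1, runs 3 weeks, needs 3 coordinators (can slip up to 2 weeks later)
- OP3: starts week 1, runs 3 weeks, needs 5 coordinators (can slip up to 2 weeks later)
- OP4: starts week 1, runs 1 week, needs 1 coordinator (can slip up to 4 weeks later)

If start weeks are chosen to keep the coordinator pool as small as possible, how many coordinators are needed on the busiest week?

8

Early-start (OP1@1, OP2@1, OP3@1, OP4@1) gives peak 10: w1:10  w2:8  w3:8  w4:0  w5:0.
Shift OP3→2.
Schedule OP1@1, OP2@1, OP3@2, OP4@1: w1:5  w2:8  w3:8  w4:5  w5:0 — peak 8.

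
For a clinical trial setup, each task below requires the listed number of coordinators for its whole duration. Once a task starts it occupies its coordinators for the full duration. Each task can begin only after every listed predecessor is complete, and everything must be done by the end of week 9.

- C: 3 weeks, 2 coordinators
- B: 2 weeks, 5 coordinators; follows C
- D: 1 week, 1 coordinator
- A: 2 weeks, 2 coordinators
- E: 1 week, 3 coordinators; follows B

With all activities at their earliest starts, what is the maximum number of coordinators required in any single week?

5

Early-start schedule: C@1, B@4, D@1, A@1, E@6.
Load per week: week 1: 5, week 2: 4, week 3: 2, week 4: 5, week 5: 5, week 6: 3, week 7: 0, week 8: 0, week 9: 0.
Peak is 5.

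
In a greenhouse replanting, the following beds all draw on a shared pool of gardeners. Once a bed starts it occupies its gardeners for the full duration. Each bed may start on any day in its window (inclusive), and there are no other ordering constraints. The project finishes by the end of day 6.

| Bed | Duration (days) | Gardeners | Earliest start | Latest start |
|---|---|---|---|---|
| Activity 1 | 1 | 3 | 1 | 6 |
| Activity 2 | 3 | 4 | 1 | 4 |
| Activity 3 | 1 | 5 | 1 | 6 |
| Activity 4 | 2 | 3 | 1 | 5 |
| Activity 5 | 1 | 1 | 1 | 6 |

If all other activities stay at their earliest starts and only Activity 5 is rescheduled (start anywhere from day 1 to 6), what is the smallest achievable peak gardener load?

15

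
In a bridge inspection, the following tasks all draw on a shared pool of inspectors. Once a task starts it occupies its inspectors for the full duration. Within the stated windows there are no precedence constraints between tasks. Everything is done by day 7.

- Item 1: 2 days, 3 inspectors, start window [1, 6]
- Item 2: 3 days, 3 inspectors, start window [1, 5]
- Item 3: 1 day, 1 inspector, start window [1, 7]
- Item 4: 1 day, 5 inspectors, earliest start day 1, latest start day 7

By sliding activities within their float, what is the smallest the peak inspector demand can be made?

Early-start (Item 1@1, Item 2@1, Item 3@1, Item 4@1) gives peak 12: d1:12  d2:6  d3:3  d4:0  d5:0  d6:0  d7:0.
Shift Item 2→3, Item 4→6.
Schedule Item 1@1, Item 2@3, Item 3@1, Item 4@6: d1:4  d2:3  d3:3  d4:3  d5:3  d6:5  d7:0 — peak 5.

5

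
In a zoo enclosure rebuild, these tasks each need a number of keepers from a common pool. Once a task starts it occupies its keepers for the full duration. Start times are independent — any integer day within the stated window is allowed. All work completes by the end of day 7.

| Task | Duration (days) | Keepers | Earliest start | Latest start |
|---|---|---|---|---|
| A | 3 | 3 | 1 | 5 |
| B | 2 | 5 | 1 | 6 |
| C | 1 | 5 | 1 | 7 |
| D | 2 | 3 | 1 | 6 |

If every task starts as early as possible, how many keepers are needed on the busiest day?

16

Early-start schedule: A@1, B@1, C@1, D@1.
Load per day: day 1: 16, day 2: 11, day 3: 3, day 4: 0, day 5: 0, day 6: 0, day 7: 0.
Peak is 16.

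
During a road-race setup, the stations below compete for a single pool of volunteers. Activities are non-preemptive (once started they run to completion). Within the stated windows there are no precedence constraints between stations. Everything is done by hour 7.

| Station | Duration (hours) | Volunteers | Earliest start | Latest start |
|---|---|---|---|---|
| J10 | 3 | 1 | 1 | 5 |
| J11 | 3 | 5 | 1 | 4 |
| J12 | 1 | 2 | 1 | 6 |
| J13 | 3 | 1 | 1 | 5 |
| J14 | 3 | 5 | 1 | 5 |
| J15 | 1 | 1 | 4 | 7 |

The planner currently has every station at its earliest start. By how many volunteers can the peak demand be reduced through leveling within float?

Early-start peak: h1:14  h2:12  h3:12  h4:1  h5:0  h6:0  h7:0 ⇒ 14.
Leveled (J10@1, J11@1, J12@4, J13@4, J14@5, J15@4): h1:6  h2:6  h3:6  h4:4  h5:6  h6:6  h7:5 ⇒ 6.
Reduction 14 − 6 = 8.

8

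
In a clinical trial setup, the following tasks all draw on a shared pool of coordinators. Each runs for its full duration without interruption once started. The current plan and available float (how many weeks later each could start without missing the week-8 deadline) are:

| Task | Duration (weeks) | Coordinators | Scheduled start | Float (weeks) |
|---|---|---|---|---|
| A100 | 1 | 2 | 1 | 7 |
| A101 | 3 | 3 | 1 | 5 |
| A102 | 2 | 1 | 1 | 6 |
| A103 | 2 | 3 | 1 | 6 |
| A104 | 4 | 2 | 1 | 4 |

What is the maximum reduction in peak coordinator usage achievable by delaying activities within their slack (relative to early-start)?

Early-start peak: w1:11  w2:9  w3:5  w4:2  w5:0  w6:0  w7:0  w8:0 ⇒ 11.
Leveled (A100@1, A101@1, A102@2, A103@4, A104@4): w1:5  w2:4  w3:4  w4:5  w5:5  w6:2  w7:2  w8:0 ⇒ 5.
Reduction 11 − 5 = 6.

6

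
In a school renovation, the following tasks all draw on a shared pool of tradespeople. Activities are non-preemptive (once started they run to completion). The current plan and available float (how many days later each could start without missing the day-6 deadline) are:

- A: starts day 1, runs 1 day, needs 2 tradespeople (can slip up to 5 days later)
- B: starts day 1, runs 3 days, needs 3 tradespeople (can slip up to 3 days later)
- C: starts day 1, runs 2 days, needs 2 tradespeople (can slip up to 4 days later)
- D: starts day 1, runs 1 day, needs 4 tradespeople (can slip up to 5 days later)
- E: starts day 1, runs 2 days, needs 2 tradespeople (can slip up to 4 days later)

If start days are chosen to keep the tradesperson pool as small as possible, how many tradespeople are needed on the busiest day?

Early-start (A@1, B@1, C@1, D@1, E@1) gives peak 13: d1:13  d2:7  d3:3  d4:0  d5:0  d6:0.
Shift C→2, D→4, E→5.
Schedule A@1, B@1, C@2, D@4, E@5: d1:5  d2:5  d3:5  d4:4  d5:2  d6:2 — peak 5.

5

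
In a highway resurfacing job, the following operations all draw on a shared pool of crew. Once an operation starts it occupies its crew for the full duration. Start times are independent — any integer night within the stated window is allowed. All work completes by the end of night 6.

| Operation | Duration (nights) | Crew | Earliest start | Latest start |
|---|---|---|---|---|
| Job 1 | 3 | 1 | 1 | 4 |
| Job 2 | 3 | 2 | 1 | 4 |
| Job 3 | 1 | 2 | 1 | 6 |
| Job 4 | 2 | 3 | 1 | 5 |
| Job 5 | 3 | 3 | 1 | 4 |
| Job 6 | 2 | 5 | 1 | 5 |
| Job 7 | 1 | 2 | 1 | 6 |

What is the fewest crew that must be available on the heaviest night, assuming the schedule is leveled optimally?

7

Early-start (Job 1@1, Job 2@1, Job 3@1, Job 4@1, Job 5@1, Job 6@1, Job 7@1) gives peak 18: n1:18  n2:14  n3:6  n4:0  n5:0  n6:0.
Shift Job 2→3, Job 5→2, Job 6→5, Job 7→4.
Schedule Job 1@1, Job 2@3, Job 3@1, Job 4@1, Job 5@2, Job 6@5, Job 7@4: n1:6  n2:7  n3:6  n4:7  n5:7  n6:5 — peak 7.
Total crew member-nights = 38 over 6 nights ⇒ peak ≥ ⌈38/6⌉ = 7, so 7 is optimal.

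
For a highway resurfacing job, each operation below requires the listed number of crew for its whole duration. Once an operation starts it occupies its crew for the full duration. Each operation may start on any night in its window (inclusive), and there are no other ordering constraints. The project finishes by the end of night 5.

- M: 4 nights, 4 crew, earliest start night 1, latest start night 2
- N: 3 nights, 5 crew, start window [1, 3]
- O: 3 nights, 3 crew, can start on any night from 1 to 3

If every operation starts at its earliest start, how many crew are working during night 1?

12

At early start, night 1 has: M, N, O.
Demand: 4 + 5 + 3 = 12.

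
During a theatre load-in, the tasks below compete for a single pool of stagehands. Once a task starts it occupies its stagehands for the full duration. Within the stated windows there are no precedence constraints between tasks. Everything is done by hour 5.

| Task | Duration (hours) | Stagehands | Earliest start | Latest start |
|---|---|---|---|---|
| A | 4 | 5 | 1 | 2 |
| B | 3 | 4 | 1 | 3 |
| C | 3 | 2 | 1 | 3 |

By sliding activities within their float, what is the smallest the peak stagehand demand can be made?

11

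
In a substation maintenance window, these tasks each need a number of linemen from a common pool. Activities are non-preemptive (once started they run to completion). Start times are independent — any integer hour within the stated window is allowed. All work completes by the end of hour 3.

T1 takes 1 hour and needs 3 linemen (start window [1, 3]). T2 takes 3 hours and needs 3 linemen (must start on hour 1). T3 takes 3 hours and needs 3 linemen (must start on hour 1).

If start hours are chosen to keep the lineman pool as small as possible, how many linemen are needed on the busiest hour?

9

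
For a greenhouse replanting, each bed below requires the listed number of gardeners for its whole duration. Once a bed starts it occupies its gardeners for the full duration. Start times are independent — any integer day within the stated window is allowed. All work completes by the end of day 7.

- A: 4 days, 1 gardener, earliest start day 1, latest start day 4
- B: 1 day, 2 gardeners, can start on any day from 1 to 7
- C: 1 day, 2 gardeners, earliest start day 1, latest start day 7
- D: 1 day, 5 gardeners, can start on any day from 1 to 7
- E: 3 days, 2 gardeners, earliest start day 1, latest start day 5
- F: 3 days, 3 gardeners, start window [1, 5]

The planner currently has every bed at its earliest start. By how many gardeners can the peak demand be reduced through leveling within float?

Early-start peak: d1:15  d2:6  d3:6  d4:1  d5:0  d6:0  d7:0 ⇒ 15.
Leveled (A@1, B@1, C@2, D@7, E@1, F@4): d1:5  d2:5  d3:3  d4:4  d5:3  d6:3  d7:5 ⇒ 5.
Reduction 15 − 5 = 10.

10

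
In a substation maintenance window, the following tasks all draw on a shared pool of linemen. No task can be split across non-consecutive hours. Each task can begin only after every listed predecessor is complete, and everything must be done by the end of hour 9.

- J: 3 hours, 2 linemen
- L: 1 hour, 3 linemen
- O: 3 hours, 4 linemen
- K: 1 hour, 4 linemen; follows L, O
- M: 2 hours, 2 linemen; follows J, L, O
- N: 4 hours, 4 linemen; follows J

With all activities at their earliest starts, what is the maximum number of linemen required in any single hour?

10

Early-start schedule: J@1, L@1, O@1, K@4, M@4, N@4.
Load per hour: hour 1: 9, hour 2: 6, hour 3: 6, hour 4: 10, hour 5: 6, hour 6: 4, hour 7: 4, hour 8: 0, hour 9: 0.
Peak is 10.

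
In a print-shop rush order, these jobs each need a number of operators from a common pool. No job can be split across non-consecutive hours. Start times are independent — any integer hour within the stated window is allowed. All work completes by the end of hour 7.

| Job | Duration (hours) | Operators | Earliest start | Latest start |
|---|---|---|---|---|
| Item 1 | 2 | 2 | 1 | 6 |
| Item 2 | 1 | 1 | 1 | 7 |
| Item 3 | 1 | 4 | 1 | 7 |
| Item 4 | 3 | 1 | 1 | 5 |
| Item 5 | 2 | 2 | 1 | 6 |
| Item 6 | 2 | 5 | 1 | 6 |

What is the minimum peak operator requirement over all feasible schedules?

Early-start (Item 1@1, Item 2@1, Item 3@1, Item 4@1, Item 5@1, Item 6@1) gives peak 15: h1:15  h2:10  h3:1  h4:0  h5:0  h6:0  h7:0.
Shift Item 3→3, Item 5→4, Item 6→6.
Schedule Item 1@1, Item 2@1, Item 3@3, Item 4@1, Item 5@4, Item 6@6: h1:4  h2:3  h3:5  h4:2  h5:2  h6:5  h7:5 — peak 5.

5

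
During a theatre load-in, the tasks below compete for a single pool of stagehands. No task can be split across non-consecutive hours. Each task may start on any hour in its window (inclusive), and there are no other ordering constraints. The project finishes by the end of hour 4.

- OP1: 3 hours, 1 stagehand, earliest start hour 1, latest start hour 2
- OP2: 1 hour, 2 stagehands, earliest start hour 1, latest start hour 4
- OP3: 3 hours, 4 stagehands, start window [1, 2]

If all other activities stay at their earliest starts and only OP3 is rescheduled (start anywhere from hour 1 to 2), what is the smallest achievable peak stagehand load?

5

OP3@1: h1:7  h2:5  h3:5  h4:0 → peak 7
OP3@2: h1:3  h2:5  h3:5  h4:4 → peak 5
Best is OP3@2, peak 5.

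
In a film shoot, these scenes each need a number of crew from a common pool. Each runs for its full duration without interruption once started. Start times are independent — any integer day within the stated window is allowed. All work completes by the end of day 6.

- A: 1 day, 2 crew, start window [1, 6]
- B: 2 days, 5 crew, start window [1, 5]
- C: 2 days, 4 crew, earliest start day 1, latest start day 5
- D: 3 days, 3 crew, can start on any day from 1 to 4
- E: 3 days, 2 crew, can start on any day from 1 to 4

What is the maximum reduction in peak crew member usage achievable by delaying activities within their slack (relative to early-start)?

9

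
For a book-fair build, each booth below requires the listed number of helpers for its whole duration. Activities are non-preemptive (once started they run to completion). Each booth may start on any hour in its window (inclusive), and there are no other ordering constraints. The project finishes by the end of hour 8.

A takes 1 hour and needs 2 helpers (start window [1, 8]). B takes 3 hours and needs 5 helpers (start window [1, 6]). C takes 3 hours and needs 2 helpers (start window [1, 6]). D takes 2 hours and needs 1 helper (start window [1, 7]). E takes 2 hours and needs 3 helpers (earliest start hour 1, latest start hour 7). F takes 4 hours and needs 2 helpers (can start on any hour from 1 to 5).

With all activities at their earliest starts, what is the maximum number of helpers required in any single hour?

15

Early-start schedule: A@1, B@1, C@1, D@1, E@1, F@1.
Load per hour: hour 1: 15, hour 2: 13, hour 3: 9, hour 4: 2, hour 5: 0, hour 6: 0, hour 7: 0, hour 8: 0.
Peak is 15.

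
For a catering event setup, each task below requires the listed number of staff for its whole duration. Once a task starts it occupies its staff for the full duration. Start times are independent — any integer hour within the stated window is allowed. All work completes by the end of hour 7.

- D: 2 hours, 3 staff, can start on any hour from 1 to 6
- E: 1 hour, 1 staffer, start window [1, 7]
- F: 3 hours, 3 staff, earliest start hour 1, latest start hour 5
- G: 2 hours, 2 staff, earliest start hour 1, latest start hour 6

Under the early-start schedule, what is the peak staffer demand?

Early-start schedule: D@1, E@1, F@1, G@1.
Load per hour: hour 1: 9, hour 2: 8, hour 3: 3, hour 4: 0, hour 5: 0, hour 6: 0, hour 7: 0.
Peak is 9.

9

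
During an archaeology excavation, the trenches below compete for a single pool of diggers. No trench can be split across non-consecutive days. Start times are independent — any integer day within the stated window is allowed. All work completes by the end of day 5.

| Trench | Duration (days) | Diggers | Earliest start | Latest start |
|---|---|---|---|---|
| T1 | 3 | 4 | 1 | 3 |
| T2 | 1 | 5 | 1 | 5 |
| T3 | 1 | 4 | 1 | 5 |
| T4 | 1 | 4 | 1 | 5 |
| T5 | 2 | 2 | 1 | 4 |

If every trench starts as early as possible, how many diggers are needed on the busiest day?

19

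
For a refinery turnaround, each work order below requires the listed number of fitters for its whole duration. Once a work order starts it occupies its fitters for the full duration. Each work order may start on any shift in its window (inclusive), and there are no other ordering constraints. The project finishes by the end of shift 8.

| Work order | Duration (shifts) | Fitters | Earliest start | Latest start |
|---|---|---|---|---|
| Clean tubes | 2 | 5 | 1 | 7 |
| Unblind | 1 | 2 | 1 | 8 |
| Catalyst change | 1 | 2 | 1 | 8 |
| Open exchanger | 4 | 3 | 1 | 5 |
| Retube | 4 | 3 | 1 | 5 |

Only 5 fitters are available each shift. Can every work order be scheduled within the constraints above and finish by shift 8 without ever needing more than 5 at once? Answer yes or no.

no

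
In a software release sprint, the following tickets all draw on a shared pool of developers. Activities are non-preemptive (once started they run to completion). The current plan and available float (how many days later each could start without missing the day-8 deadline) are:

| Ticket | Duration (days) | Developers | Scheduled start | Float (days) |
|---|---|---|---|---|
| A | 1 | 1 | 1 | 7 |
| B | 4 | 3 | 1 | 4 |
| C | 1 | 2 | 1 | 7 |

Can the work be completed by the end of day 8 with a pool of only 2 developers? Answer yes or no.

no

The minimum achievable peak is 3; 2 < 3, so no feasible schedule stays within the cap.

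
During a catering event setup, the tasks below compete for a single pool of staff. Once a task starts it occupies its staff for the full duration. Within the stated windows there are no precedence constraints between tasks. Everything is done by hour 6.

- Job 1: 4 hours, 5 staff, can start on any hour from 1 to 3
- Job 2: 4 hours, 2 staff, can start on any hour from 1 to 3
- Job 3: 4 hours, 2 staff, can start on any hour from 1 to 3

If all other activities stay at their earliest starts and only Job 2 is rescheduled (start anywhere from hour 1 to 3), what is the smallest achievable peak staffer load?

9

Job 2@1: h1:9  h2:9  h3:9  h4:9  h5:0  h6:0 → peak 9
Job 2@2: h1:7  h2:9  h3:9  h4:9  h5:2  h6:0 → peak 9
Job 2@3: h1:7  h2:7  h3:9  h4:9  h5:2  h6:2 → peak 9
Best is Job 2@1, peak 9.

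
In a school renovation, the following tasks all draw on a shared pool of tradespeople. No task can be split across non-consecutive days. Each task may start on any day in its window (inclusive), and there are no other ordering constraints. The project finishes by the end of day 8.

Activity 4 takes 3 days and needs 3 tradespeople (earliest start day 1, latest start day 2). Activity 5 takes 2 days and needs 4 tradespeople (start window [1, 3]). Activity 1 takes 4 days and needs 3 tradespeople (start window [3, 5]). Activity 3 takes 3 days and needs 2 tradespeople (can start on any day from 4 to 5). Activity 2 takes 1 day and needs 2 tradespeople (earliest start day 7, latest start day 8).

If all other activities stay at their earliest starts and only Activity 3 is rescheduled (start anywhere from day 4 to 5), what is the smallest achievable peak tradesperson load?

7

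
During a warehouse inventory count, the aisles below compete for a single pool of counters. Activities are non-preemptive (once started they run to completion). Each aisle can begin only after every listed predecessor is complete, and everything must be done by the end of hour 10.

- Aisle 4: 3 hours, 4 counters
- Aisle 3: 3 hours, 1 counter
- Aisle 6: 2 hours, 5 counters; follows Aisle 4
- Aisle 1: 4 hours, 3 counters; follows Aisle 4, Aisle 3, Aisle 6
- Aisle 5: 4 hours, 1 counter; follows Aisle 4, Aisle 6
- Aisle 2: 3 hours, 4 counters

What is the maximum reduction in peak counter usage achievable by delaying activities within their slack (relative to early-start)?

Early-start peak: h1:9  h2:9  h3:9  h4:5  h5:5  h6:4  h7:4  h8:4  h9:4  h10:0 ⇒ 9.
Leveled (Aisle 4@1, Aisle 3@1, Aisle 6@4, Aisle 1@6, Aisle 5@6, Aisle 2@6): h1:5  h2:5  h3:5  h4:5  h5:5  h6:8  h7:8  h8:8  h9:4  h10:0 ⇒ 8.
Reduction 9 − 8 = 1.

1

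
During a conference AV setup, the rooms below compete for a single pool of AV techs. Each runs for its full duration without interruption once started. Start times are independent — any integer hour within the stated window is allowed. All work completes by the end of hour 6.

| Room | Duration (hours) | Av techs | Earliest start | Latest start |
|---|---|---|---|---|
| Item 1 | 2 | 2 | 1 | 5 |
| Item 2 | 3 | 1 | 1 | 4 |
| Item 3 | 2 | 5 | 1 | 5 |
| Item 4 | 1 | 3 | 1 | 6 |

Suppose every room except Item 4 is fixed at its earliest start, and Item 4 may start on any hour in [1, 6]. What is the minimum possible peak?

Item 4@1: h1:11  h2:8  h3:1  h4:0  h5:0  h6:0 → peak 11
Item 4@2: h1:8  h2:11  h3:1  h4:0  h5:0  h6:0 → peak 11
Item 4@3: h1:8  h2:8  h3:4  h4:0  h5:0  h6:0 → peak 8
Item 4@4: h1:8  h2:8  h3:1  h4:3  h5:0  h6:0 → peak 8
Item 4@5: h1:8  h2:8  h3:1  h4:0  h5:3  h6:0 → peak 8
Item 4@6: h1:8  h2:8  h3:1  h4:0  h5:0  h6:3 → peak 8
Best is Item 4@3, peak 8.

8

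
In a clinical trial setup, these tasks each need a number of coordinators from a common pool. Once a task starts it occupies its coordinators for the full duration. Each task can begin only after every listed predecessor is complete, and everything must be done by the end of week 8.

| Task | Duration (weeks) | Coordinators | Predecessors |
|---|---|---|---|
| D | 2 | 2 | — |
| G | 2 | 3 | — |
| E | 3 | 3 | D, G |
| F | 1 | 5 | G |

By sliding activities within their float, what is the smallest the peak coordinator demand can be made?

5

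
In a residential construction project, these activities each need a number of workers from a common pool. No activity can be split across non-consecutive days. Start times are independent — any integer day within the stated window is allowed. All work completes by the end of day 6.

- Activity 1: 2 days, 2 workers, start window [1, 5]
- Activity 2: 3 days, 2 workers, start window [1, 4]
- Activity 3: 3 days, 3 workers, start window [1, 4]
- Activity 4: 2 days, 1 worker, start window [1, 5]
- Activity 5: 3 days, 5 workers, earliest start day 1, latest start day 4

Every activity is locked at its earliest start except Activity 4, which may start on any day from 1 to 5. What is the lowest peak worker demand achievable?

12

Activity 4@1: d1:13  d2:13  d3:10  d4:0  d5:0  d6:0 → peak 13
Activity 4@2: d1:12  d2:13  d3:11  d4:0  d5:0  d6:0 → peak 13
Activity 4@3: d1:12  d2:12  d3:11  d4:1  d5:0  d6:0 → peak 12
Activity 4@4: d1:12  d2:12  d3:10  d4:1  d5:1  d6:0 → peak 12
Activity 4@5: d1:12  d2:12  d3:10  d4:0  d5:1  d6:1 → peak 12
Best is Activity 4@3, peak 12.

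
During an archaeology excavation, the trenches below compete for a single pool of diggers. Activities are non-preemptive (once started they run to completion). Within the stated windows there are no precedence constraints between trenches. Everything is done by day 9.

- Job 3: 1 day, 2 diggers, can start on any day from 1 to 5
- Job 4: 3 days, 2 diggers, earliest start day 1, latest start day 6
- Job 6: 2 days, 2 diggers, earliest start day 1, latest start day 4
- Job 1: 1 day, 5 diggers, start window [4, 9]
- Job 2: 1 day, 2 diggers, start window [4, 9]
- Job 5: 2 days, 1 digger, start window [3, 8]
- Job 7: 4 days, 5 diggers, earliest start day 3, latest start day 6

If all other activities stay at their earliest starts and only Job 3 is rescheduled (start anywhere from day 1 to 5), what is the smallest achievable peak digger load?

13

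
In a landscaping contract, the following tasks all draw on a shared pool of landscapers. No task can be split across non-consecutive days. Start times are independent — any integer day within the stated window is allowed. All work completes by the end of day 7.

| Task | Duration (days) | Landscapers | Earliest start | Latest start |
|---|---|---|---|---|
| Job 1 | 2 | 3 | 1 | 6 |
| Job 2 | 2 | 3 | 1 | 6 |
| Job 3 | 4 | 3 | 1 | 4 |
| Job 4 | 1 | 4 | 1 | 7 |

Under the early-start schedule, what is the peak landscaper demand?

Early-start schedule: Job 1@1, Job 2@1, Job 3@1, Job 4@1.
Load per day: day 1: 13, day 2: 9, day 3: 3, day 4: 3, day 5: 0, day 6: 0, day 7: 0.
Peak is 13.

13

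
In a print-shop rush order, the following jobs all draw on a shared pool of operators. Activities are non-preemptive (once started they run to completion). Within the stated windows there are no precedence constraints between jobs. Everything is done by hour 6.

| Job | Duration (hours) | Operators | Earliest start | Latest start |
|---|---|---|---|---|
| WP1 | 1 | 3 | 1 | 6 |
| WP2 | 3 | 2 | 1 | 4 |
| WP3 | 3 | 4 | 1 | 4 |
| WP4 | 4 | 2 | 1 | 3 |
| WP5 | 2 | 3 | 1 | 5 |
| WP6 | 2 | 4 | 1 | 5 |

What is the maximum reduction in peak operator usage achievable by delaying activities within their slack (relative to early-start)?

Early-start peak: h1:18  h2:15  h3:8  h4:2  h5:0  h6:0 ⇒ 18.
Leveled (WP1@1, WP2@1, WP3@2, WP4@1, WP5@5, WP6@5): h1:7  h2:8  h3:8  h4:6  h5:7  h6:7 ⇒ 8.
Reduction 18 − 8 = 10.

10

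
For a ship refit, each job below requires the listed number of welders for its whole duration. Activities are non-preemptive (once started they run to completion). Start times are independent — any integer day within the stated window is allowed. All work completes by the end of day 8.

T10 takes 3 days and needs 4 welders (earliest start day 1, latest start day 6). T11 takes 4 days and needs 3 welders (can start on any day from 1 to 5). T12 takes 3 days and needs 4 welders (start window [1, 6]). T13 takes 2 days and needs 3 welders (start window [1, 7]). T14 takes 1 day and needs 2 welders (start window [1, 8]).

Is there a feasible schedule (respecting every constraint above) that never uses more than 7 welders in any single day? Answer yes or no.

Schedule T10@1, T11@1, T12@4, T13@5, T14@7: d1:7  d2:7  d3:7  d4:7  d5:7  d6:7  d7:2  d8:0 — peak 7 ≤ 7.

yes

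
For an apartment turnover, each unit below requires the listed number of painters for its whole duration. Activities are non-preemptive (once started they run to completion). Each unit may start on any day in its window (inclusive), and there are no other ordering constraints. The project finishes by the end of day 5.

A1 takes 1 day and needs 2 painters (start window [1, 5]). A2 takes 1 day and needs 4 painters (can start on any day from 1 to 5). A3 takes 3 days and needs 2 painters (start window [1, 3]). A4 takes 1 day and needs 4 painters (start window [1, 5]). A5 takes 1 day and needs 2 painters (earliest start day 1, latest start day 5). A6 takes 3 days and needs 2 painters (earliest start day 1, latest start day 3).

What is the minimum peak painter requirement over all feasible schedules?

Early-start (A1@1, A2@1, A3@1, A4@1, A5@1, A6@1) gives peak 16: d1:16  d2:4  d3:4  d4:0  d5:0.
Shift A3→2, A4→2, A5→3, A6→3.
Schedule A1@1, A2@1, A3@2, A4@2, A5@3, A6@3: d1:6  d2:6  d3:6  d4:4  d5:2 — peak 6.

6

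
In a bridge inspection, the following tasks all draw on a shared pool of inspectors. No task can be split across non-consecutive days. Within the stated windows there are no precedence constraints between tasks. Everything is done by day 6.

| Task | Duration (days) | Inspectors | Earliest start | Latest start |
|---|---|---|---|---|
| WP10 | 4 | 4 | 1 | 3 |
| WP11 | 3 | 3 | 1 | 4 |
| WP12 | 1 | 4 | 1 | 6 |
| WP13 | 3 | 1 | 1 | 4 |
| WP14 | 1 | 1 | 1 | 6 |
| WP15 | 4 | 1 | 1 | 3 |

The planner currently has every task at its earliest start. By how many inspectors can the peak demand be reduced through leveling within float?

Early-start peak: d1:14  d2:9  d3:9  d4:5  d5:0  d6:0 ⇒ 14.
Leveled (WP10@1, WP11@1, WP12@5, WP13@4, WP14@1, WP15@2): d1:8  d2:8  d3:8  d4:6  d5:6  d6:1 ⇒ 8.
Reduction 14 − 8 = 6.

6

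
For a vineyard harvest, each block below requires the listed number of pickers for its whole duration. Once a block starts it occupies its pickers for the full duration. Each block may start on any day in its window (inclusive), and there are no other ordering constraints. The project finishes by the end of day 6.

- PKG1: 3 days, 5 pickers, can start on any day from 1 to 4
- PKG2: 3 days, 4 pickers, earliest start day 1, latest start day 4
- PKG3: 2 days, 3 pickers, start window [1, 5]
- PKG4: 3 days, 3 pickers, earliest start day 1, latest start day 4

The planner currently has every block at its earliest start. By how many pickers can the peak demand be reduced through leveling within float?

7

Early-start peak: d1:15  d2:15  d3:12  d4:0  d5:0  d6:0 ⇒ 15.
Leveled (PKG1@1, PKG2@4, PKG3@1, PKG4@3): d1:8  d2:8  d3:8  d4:7  d5:7  d6:4 ⇒ 8.
Reduction 15 − 8 = 7.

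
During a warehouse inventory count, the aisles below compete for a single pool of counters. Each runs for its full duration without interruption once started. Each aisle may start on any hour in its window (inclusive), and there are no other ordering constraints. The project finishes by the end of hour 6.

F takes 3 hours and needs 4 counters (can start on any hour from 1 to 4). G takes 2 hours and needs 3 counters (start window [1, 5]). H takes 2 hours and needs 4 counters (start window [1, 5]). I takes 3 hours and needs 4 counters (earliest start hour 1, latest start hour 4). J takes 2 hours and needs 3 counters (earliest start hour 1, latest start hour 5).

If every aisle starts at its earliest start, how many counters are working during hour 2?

At early start, hour 2 has: F, G, H, I, J.
Demand: 4 + 3 + 4 + 4 + 3 = 18.

18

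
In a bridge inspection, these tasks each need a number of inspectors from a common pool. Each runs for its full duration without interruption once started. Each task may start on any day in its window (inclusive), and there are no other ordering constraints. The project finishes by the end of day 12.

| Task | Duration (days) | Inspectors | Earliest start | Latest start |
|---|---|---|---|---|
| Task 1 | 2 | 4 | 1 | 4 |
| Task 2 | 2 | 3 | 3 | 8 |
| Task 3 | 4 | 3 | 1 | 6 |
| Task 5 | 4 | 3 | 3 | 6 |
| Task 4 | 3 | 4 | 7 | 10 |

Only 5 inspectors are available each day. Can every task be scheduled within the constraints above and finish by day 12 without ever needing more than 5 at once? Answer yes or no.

no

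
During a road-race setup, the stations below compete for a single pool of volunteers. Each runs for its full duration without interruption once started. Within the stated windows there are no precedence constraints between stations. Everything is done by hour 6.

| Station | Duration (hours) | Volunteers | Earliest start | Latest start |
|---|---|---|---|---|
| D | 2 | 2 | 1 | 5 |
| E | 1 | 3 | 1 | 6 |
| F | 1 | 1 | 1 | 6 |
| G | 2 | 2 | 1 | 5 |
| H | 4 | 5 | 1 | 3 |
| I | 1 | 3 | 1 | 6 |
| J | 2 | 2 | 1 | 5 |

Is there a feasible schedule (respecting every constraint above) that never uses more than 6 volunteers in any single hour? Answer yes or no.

no

Total volunteer-hours = 39; over 6 hours the average is 39/6 > 6, so some hour must exceed 6.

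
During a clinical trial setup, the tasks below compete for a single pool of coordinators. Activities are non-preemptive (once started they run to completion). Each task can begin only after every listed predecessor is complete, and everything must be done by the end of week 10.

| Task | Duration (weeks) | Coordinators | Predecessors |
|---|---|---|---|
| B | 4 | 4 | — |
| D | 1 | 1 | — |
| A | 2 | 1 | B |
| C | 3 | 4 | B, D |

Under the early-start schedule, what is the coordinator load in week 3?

At early start, week 3 has: B.
Demand: 4 = 4.

4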